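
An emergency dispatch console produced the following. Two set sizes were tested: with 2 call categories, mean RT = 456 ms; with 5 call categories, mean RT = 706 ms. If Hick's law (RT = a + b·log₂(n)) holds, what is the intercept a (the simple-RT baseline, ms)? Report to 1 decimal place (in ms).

266.9 ms

Slope: b = (706 − 456) / (log₂ 5 − log₂ 2) = 250/1.3219 = 189.118 ms/bit.
a = RT₁ − b·log₂ n₁ = 456 − 189.118 × 1 = 266.882 ms.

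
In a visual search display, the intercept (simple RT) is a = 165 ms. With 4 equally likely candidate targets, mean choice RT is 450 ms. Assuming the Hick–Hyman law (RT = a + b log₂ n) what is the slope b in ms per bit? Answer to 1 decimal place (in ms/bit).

4 alternatives carry log₂ 4 = 2 bits; the choice cost is 450 − 165 = 285 ms, so b = 285/2 = 142.500 ms/bit.

142.5 ms/bit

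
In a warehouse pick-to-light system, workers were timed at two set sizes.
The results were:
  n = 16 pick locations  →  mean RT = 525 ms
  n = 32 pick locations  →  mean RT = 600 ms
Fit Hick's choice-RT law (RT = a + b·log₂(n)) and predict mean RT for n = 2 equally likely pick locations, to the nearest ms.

300 ms

Solve the two-equation system in a and b:
  b = (600 − 525) / (log₂ 32 − log₂ 16) = 75 / (5 − 4) = 75 ms/bit
  a = 525 − 75 × 4 = 225 ms
Then RT(2) = 225 + 75 × log₂ 2 = 225 + 75 × 1 ≈ 300.000 ms.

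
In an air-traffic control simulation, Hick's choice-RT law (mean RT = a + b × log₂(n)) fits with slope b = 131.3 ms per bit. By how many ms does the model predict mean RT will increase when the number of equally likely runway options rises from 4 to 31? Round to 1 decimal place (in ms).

The intercept a cancels: ΔRT = b·(log₂ n₂ − log₂ n₁) = b·log₂(n₂/n₁).
log₂(31) − log₂(4) = 4.9542 − 2 = 2.9542.
ΔRT = 131.3 × 2.9542 = 387.886 ms.

387.9 ms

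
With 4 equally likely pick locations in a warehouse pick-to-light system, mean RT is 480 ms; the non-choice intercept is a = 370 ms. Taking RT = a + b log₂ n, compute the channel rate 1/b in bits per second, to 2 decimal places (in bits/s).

18.18 bits/s

Choice component = 480 − 370 = 110 ms over log₂(4) = 2 bits.
b = 110 / 2 = 55.000 ms/bit, so 1/b = 18.182 bits/s.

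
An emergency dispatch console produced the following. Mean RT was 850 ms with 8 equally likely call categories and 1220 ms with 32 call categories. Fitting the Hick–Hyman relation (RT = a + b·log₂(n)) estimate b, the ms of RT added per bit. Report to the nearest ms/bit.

Slope: b = (1220 − 850) / (log₂ 32 − log₂ 8) = 370/2.0000 = 185 ms/bit.

185 ms/bit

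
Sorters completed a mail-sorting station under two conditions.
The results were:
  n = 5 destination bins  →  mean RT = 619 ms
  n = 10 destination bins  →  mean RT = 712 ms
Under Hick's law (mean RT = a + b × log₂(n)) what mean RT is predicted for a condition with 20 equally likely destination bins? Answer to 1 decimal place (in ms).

Fit slope and intercept:
  b = (712 − 619) / (log₂ 10 − log₂ 5) = 93 / (3.3219 − 2.3219) = 93.000 ms/bit
  a = 619 − 93.000 × 2.3219 = 403.061 ms
Then RT(20) = 403.061 + 93.000 × log₂ 20 = 403.061 + 93.000 × 4.3219 ≈ 805.000 ms.

805.0 ms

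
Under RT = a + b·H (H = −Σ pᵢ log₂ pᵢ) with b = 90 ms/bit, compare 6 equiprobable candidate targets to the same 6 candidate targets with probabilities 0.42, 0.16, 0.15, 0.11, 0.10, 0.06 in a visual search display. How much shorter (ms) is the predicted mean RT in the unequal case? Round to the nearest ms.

27 ms

The RT saving is b·ΔH. Equiprobable H₀ = log₂(6) = 2.5850 bits; with the given probabilities H = 2.2852 bits.
b·(H₀ − H) = 90 × (2.5850 − 2.2852) = 26.98 ms.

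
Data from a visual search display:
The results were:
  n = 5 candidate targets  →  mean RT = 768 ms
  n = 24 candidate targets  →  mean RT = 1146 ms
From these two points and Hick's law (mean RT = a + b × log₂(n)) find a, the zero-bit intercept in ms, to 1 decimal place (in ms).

380.2 ms

The slope on a log₂ axis is (1146 − 768) / (4.5850 − 2.3219) = 167.032 ms/bit.
Intercept: a = 768 − 167.032·log₂(5) = 380.163 ms.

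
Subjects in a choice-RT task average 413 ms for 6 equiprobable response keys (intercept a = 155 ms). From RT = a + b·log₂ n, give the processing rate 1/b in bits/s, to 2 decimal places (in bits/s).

Choice component = 413 − 155 = 258 ms over log₂(6) = 2.5850 bits.
b = 258 / 2.5850 = 99.808 ms/bit, so 1/b = 10.019 bits/s.

10.02 bits/s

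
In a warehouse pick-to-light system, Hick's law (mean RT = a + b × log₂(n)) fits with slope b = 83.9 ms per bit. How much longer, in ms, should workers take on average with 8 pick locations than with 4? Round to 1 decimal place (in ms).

Only the slope matters, since a is common to both: ΔRT = b·log₂(n₂/n₁).
log₂(8) − log₂(4) = log₂(8/4) = log₂(2) = 1.
ΔRT = 83.9 × 1.0000 = 83.900 ms.

83.9 ms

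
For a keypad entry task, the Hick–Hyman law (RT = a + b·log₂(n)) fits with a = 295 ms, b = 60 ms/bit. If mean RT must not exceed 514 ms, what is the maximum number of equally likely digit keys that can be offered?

12

Information budget: (514 − 295)/60 = 3.6500 bits, so n ≤ 2^3.6500 = 12.553 → at most 12.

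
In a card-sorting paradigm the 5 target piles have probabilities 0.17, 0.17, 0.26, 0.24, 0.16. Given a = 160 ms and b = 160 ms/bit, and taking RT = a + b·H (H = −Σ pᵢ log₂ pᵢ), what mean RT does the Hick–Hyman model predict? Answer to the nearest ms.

Entropy contributions −pᵢ log₂ pᵢ: 0.4346, 0.4346, 0.5053, 0.4941, 0.4230; sum H = 2.2916 bits.
RT = a + bH = 160 + 160·2.2916 = 526.66 ms.

527 ms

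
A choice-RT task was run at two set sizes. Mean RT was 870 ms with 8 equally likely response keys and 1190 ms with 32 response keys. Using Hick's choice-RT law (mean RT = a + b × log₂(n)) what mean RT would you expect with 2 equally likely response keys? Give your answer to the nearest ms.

RT is linear in log₂ n, so two points fix the line:
  b = (1190 − 870) / (log₂ 32 − log₂ 8) = 320 / (5 − 3) = 160 ms/bit
  a = 870 − 160 × 3 = 390 ms
Then RT(2) = 390 + 160 × log₂ 2 = 390 + 160 × 1 ≈ 550.000 ms.

550 ms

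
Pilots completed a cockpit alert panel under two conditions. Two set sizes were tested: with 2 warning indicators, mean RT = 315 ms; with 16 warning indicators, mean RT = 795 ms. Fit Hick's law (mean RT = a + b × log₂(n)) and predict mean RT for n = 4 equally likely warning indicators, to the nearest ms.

With log₂ n on the abscissa the relation is linear; from the two conditions:
  b = (795 − 315) / (log₂ 16 − log₂ 2) = 480 / (4 − 1) = 160 ms/bit
  a = 315 − 160 × 1 = 155 ms
Then RT(4) = 155 + 160 × log₂ 4 = 155 + 160 × 2 ≈ 475.000 ms.

475 ms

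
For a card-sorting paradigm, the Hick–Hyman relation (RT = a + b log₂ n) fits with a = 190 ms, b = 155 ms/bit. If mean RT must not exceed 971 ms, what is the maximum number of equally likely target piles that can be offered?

Set 190 + 155·log₂ n ≤ 971 → log₂ n ≤ (971 − 190)/155 = 5.0387.
So n ≤ 2^5.0387 = 32.870; the largest integer n is 32.

32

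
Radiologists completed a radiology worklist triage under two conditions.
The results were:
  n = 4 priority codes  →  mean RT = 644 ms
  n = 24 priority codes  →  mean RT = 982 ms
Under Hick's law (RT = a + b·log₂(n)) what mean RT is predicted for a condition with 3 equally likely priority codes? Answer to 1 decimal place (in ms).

With log₂ n on the abscissa the relation is linear; from the two conditions:
  b = (982 − 644) / (log₂ 24 − log₂ 4) = 338 / (4.5850 − 2) = 130.756 ms/bit
  a = 644 − 130.756 × 2 = 382.488 ms
Then RT(3) = 382.488 + 130.756 × log₂ 3 = 382.488 + 130.756 × 1.5850 ≈ 589.731 ms.

589.7 ms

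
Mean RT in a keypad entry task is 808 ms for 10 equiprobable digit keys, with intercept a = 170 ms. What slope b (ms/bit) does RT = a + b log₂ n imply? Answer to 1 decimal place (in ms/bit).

192.1 ms/bit

b = (808 − 170) / log₂(10) = 638 / 3.3219 = 192.057 ms/bit.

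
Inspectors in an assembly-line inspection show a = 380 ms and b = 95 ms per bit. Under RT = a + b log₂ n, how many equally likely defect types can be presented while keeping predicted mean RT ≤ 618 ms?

95·log₂ n ≤ 618 − 380 = 238, giving log₂ n ≤ 2.5053 and n ≤ 5.678. The largest whole number is 5.

5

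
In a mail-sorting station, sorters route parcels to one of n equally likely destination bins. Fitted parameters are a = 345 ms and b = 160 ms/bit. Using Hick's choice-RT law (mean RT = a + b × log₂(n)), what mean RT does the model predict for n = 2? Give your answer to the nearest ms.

log₂(2) = 1 bits, so RT = 345 + 160 × 1 ≈ 505.000 ms.

505 ms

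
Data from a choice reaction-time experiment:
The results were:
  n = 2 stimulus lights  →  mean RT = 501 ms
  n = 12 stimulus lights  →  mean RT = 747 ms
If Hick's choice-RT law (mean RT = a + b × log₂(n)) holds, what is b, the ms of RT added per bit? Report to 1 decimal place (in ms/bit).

b = (RT₂ − RT₁)/(log₂ n₂ − log₂ n₁) = (747 − 501)/(3.5850 − 1) = 95.166 ms/bit.

95.2 ms/bit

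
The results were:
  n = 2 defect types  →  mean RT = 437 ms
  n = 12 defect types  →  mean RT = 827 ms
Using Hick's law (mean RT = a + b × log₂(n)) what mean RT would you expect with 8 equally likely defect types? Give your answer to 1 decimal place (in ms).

738.7 ms

With log₂ n on the abscissa the relation is linear; from the two conditions:
  b = (827 − 437) / (log₂ 12 − log₂ 2) = 390 / (3.5850 − 1) = 150.873 ms/bit
  a = 437 − 150.873 × 1 = 286.127 ms
Then RT(8) = 286.127 + 150.873 × log₂ 8 = 286.127 + 150.873 × 3 ≈ 738.745 ms.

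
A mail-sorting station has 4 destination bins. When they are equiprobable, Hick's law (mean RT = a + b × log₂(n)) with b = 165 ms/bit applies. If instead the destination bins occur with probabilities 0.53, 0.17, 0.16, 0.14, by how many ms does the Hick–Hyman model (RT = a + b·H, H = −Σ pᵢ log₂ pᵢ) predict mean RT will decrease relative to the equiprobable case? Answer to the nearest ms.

Equiprobable entropy H₀ = log₂ 4 = 2.0000 bits.
Skewed entropy H = −Σ pᵢ log₂ pᵢ = 1.7402 bits.
ΔRT = b·(H₀ − H) = 165 × 0.2598 = 42.87 ms.

43 ms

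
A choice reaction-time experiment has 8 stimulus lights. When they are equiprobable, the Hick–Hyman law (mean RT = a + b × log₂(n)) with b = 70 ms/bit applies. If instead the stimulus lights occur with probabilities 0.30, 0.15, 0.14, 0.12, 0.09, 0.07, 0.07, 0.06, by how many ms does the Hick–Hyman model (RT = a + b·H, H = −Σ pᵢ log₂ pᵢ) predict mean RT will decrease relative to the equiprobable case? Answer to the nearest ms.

15 ms

Equiprobable entropy H₀ = log₂ 8 = 3.0000 bits.
Skewed entropy H = −Σ pᵢ log₂ pᵢ = 2.7891 bits.
ΔRT = b·(H₀ − H) = 70 × 0.2109 = 14.76 ms.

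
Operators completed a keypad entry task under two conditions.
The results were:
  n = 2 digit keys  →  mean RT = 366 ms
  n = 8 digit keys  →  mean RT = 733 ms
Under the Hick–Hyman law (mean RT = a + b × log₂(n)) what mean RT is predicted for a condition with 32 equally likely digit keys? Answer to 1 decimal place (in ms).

1100.0 ms

RT is linear in log₂ n, so two points fix the line:
  b = (733 − 366) / (log₂ 8 − log₂ 2) = 367 / (3 − 1) = 183.500 ms/bit
  a = 366 − 183.500 × 1 = 182.500 ms
Then RT(32) = 182.500 + 183.500 × log₂ 32 = 182.500 + 183.500 × 5 ≈ 1100.000 ms.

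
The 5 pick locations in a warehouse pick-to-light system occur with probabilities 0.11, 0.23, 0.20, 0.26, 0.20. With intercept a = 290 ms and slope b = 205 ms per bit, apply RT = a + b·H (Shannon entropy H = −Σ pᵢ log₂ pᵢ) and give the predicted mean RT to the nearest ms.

H = 0.11·log₂(1/0.11) + 0.23·log₂(1/0.23) + 0.20·log₂(1/0.20) + 0.26·log₂(1/0.26) + 0.20·log₂(1/0.20) = 2.2720 bits.
RT = 290 + 205 × 2.2720 = 755.76 ms.

756 ms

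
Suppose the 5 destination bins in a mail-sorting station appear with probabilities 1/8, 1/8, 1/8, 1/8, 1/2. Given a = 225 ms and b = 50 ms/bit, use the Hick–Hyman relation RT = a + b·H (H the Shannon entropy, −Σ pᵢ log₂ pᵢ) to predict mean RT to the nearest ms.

325 ms

H = −Σ pᵢ log₂ pᵢ = 0.125·3 + 0.125·3 + 0.125·3 + 0.125·3 + 0.5·1 = 2.000 bits.
RT = 225 + 50 × 2.000 = 325.00 ms.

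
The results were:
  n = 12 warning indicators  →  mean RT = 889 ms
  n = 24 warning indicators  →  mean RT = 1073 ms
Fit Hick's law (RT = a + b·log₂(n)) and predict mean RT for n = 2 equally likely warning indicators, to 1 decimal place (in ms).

RT is linear in log₂ n, so two points fix the line:
  b = (1073 − 889) / (log₂ 24 − log₂ 12) = 184 / (4.5850 − 3.5850) = 184.000 ms/bit
  a = 889 − 184.000 × 3.5850 = 229.367 ms
Then RT(2) = 229.367 + 184.000 × log₂ 2 = 229.367 + 184.000 × 1 ≈ 413.367 ms.

413.4 ms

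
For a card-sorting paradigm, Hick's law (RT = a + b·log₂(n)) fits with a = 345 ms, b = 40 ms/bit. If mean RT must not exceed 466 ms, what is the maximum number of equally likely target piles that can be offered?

Set 345 + 40·log₂ n ≤ 466 → log₂ n ≤ (466 − 345)/40 = 3.0250.
So n ≤ 2^3.0250 = 8.140; the largest integer n is 8.

8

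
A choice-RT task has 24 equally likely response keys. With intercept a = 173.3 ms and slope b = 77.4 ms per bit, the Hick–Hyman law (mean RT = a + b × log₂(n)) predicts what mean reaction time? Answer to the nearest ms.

log₂(24) = 4.5850 bits, so RT = 173.3 + 77.4 × 4.5850 ≈ 528.176 ms.

528 ms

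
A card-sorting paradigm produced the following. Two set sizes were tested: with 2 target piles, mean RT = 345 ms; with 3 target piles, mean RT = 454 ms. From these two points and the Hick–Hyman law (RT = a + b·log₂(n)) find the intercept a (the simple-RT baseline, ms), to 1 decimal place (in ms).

The slope on a log₂ axis is (454 − 345) / (1.5850 − 1) = 186.337 ms/bit.
a = RT₁ − b·log₂ n₁ = 345 − 186.337 × 1 = 158.663 ms.

158.7 ms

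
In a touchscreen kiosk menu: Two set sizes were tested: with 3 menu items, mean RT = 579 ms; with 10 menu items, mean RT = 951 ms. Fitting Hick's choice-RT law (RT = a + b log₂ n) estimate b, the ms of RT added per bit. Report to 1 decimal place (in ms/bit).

Slope: b = (951 − 579) / (log₂ 10 − log₂ 3) = 372/1.7370 = 214.167 ms/bit.

214.2 ms/bit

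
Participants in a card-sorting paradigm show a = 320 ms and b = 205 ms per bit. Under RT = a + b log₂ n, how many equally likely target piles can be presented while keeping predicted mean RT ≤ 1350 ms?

32

205·log₂ n ≤ 1350 − 320 = 1030, giving log₂ n ≤ 5.0244 and n ≤ 32.546. The largest whole number is 32.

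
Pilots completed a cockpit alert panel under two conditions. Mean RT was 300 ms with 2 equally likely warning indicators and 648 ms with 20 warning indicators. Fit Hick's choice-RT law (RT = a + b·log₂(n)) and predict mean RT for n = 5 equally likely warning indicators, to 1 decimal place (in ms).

438.5 ms

RT is linear in log₂ n, so two points fix the line:
  b = (648 − 300) / (log₂ 20 − log₂ 2) = 348 / (4.3219 − 1) = 104.758 ms/bit
  a = 300 − 104.758 × 1 = 195.242 ms
Then RT(5) = 195.242 + 104.758 × log₂ 5 = 195.242 + 104.758 × 2.3219 ≈ 438.483 ms.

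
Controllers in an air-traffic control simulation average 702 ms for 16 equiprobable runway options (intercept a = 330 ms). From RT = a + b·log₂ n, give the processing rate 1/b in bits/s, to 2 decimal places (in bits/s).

Choice component = 702 − 330 = 372 ms over log₂(16) = 4 bits.
b = 372 / 4 = 93.000 ms/bit, so 1/b = 10.753 bits/s.

10.75 bits/s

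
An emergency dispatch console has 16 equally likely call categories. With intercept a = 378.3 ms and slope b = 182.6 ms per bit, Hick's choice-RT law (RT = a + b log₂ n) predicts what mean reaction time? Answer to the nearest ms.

log₂(16) = 4 bits, so RT = 378.3 + 182.6 × 4 ≈ 1108.700 ms.

1109 ms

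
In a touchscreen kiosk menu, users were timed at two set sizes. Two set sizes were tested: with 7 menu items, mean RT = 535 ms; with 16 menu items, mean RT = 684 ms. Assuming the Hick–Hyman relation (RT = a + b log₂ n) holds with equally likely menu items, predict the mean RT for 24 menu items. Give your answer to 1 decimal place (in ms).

Fit slope and intercept:
  b = (684 − 535) / (log₂ 16 − log₂ 7) = 149 / (4 − 2.8074) = 124.932 ms/bit
  a = 535 − 124.932 × 2.8074 = 184.270 ms
Then RT(24) = 184.270 + 124.932 × log₂ 24 = 184.270 + 124.932 × 4.5850 ≈ 757.081 ms.

757.1 ms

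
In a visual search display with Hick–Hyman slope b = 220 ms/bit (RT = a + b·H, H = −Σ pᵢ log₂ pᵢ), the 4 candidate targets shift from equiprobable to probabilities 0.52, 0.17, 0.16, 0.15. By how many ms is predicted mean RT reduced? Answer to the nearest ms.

53 ms

The RT saving is b·ΔH. Equiprobable H₀ = log₂(4) = 2.0000 bits; with the given probabilities H = 1.7587 bits.
b·(H₀ − H) = 220 × (2.0000 − 1.7587) = 53.08 ms.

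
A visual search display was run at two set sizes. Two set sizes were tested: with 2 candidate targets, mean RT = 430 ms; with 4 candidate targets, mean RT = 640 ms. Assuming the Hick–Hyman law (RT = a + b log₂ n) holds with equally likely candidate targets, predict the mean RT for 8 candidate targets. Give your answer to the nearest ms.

850 ms

RT is linear in log₂ n, so two points fix the line:
  b = (640 − 430) / (log₂ 4 − log₂ 2) = 210 / (2 − 1) = 210 ms/bit
  a = 430 − 210 × 1 = 220 ms
Then RT(8) = 220 + 210 × log₂ 8 = 220 + 210 × 3 ≈ 850.000 ms.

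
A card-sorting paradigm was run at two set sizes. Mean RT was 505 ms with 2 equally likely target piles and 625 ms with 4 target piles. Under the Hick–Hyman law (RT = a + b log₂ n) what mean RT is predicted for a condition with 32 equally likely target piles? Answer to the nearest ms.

985 ms

With log₂ n on the abscissa the relation is linear; from the two conditions:
  b = (625 − 505) / (log₂ 4 − log₂ 2) = 120 / (2 − 1) = 120 ms/bit
  a = 505 − 120 × 1 = 385 ms
Then RT(32) = 385 + 120 × log₂ 32 = 385 + 120 × 5 ≈ 985.000 ms.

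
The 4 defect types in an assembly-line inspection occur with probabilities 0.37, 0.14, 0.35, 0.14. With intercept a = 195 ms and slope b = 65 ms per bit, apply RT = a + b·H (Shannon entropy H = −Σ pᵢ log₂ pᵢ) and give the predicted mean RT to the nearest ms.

H = 0.37·log₂(1/0.37) + 0.14·log₂(1/0.14) + 0.35·log₂(1/0.35) + 0.14·log₂(1/0.14) = 1.8551 bits.
RT = 195 + 65 × 1.8551 = 315.58 ms.

316 ms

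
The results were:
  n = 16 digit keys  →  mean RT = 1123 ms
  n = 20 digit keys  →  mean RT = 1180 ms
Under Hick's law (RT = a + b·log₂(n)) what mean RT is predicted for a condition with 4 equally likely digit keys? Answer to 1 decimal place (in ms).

768.9 ms

Fit slope and intercept:
  b = (1180 − 1123) / (log₂ 20 − log₂ 16) = 57 / (4.3219 − 4) = 177.058 ms/bit
  a = 1123 − 177.058 × 4 = 414.767 ms
Then RT(4) = 414.767 + 177.058 × log₂ 4 = 414.767 + 177.058 × 2 ≈ 768.884 ms.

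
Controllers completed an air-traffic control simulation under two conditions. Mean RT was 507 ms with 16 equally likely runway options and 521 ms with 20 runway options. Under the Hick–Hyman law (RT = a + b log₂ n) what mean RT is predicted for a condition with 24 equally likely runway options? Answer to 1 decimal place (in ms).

Fit slope and intercept:
  b = (521 − 507) / (log₂ 20 − log₂ 16) = 14 / (4.3219 − 4) = 43.488 ms/bit
  a = 507 − 43.488 × 4 = 333.048 ms
Then RT(24) = 333.048 + 43.488 × log₂ 24 = 333.048 + 43.488 × 4.5850 ≈ 532.439 ms.

532.4 ms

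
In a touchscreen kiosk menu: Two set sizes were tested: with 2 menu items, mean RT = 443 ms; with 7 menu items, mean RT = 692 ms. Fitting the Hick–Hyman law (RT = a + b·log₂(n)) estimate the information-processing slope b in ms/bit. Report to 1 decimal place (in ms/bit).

b = (RT₂ − RT₁)/(log₂ n₂ − log₂ n₁) = (692 − 443)/(2.8074 − 1) = 137.770 ms/bit.

137.8 ms/bit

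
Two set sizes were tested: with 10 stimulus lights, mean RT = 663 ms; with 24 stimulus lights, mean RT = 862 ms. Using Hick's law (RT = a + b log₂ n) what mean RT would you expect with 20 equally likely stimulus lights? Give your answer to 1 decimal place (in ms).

With log₂ n on the abscissa the relation is linear; from the two conditions:
  b = (862 − 663) / (log₂ 24 − log₂ 10) = 199 / (4.5850 − 3.3219) = 157.557 ms/bit
  a = 663 − 157.557 × 3.3219 = 139.607 ms
Then RT(20) = 139.607 + 157.557 × log₂ 20 = 139.607 + 157.557 × 4.3219 ≈ 820.557 ms.

820.6 ms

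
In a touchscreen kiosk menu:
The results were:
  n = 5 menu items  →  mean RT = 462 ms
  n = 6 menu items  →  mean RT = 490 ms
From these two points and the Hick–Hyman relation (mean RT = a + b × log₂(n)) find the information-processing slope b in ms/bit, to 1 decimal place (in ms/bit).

106.4 ms/bit

Slope: b = (490 − 462) / (log₂ 6 − log₂ 5) = 28/0.2630 = 106.450 ms/bit.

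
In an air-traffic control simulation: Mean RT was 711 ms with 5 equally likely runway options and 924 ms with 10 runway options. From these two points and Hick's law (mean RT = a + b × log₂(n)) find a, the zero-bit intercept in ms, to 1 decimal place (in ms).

216.4 ms

The slope on a log₂ axis is (924 − 711) / (3.3219 − 2.3219) = 213.000 ms/bit.
a = RT₁ − b·log₂ n₁ = 711 − 213.000 × 2.3219 = 216.429 ms.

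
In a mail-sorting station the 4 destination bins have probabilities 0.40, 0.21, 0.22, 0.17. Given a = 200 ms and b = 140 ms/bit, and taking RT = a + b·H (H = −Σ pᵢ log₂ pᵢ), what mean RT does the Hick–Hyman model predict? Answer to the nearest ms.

Entropy contributions −pᵢ log₂ pᵢ: 0.5288, 0.4728, 0.4806, 0.4346; sum H = 1.9168 bits.
RT = a + bH = 200 + 140·1.9168 = 468.35 ms.

468 ms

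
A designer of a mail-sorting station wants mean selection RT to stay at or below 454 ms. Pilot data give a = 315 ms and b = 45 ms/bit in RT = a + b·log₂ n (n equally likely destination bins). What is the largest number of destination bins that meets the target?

Information budget: (454 − 315)/45 = 3.0889 bits, so n ≤ 2^3.0889 = 8.508 → at most 8.

8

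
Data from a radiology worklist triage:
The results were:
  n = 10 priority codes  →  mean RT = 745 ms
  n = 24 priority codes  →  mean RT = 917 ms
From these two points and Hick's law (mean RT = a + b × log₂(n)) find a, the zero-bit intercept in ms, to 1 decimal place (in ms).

The slope on a log₂ axis is (917 − 745) / (4.5850 − 3.3219) = 136.180 ms/bit.
a = RT₁ − b·log₂ n₁ = 745 − 136.180 × 3.3219 = 292.620 ms.

292.6 ms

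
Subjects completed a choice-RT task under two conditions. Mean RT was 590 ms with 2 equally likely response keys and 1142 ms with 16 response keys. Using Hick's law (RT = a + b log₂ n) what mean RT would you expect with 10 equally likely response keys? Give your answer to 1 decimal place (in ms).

Solve the two-equation system in a and b:
  b = (1142 − 590) / (log₂ 16 − log₂ 2) = 552 / (4 − 1) = 184.000 ms/bit
  a = 590 − 184.000 × 1 = 406.000 ms
Then RT(10) = 406.000 + 184.000 × log₂ 10 = 406.000 + 184.000 × 3.3219 ≈ 1017.235 ms.

1017.2 ms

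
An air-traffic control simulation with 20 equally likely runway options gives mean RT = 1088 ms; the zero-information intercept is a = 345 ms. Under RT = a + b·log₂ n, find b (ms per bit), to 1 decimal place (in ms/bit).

171.9 ms/bit

b = (1088 − 345) / log₂(20) = 743 / 4.3219 = 171.914 ms/bit.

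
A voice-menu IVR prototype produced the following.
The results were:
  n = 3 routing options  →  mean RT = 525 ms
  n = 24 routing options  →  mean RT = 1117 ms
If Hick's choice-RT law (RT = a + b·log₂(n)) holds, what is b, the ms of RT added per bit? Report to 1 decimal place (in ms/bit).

The slope on a log₂ axis is (1117 − 525) / (4.5850 − 1.5850) = 197.333 ms/bit.

197.3 ms/bit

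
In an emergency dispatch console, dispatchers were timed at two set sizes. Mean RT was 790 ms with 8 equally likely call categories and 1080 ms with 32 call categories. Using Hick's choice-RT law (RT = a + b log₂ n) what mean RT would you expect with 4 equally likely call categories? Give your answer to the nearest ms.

645 ms

Fit slope and intercept:
  b = (1080 − 790) / (log₂ 32 − log₂ 8) = 290 / (5 − 3) = 145 ms/bit
  a = 790 − 145 × 3 = 355 ms
Then RT(4) = 355 + 145 × log₂ 4 = 355 + 145 × 2 ≈ 645.000 ms.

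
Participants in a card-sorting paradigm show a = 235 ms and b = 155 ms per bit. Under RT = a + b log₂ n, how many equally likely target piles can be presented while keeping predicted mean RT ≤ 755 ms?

Set 235 + 155·log₂ n ≤ 755 → log₂ n ≤ (755 − 235)/155 = 3.3548.
So n ≤ 2^3.3548 = 10.231; the largest integer n is 10.

10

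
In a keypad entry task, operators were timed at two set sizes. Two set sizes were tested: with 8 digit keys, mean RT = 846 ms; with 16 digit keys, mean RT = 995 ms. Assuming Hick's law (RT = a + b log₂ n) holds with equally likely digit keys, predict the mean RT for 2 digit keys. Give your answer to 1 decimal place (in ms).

RT is linear in log₂ n, so two points fix the line:
  b = (995 − 846) / (log₂ 16 − log₂ 8) = 149 / (4 − 3) = 149.000 ms/bit
  a = 846 − 149.000 × 3 = 399.000 ms
Then RT(2) = 399.000 + 149.000 × log₂ 2 = 399.000 + 149.000 × 1 ≈ 548.000 ms.

548.0 ms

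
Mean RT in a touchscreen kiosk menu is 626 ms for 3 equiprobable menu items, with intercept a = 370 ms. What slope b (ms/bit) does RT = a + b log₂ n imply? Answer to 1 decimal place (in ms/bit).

161.5 ms/bit

log₂(3) = 1.5850 bits.
b = (RT − a)/log₂ n = (626 − 370) / 1.5850 = 161.518 ms/bit.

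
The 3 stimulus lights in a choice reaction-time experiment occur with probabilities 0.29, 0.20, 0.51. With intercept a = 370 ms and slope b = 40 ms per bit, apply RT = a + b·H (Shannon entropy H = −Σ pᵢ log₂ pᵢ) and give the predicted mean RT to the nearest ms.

H = 0.29·log₂(1/0.29) + 0.20·log₂(1/0.20) + 0.51·log₂(1/0.51) = 1.4777 bits.
RT = 370 + 40 × 1.4777 = 429.11 ms.

429 ms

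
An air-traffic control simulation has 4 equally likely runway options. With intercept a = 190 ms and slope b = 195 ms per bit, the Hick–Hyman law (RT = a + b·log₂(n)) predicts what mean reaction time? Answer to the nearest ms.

580 ms

log₂(4) = 2 bits, so RT = 190 + 195 × 2 ≈ 580.000 ms.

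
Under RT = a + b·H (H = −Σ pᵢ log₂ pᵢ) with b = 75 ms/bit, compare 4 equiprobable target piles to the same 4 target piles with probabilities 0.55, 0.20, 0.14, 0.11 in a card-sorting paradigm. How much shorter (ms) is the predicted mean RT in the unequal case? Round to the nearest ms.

The RT saving is b·ΔH. Equiprobable H₀ = log₂(4) = 2.0000 bits; with the given probabilities H = 1.6862 bits.
b·(H₀ − H) = 75 × (2.0000 − 1.6862) = 23.54 ms.

24 ms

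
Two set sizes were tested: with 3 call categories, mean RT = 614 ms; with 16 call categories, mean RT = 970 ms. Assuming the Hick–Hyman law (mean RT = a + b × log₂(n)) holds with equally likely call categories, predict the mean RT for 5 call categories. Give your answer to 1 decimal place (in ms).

722.6 ms

Fit slope and intercept:
  b = (970 − 614) / (log₂ 16 − log₂ 3) = 356 / (4 − 1.5850) = 147.410 ms/bit
  a = 614 − 147.410 × 1.5850 = 380.361 ms
Then RT(5) = 380.361 + 147.410 × log₂ 5 = 380.361 + 147.410 × 2.3219 ≈ 722.636 ms.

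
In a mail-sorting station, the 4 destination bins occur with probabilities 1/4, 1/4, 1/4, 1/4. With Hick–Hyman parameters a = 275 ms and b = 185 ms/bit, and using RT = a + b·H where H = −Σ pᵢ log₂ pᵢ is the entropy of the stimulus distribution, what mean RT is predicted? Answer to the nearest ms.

H = −Σ pᵢ log₂ pᵢ = 0.25·2 + 0.25·2 + 0.25·2 + 0.25·2 = 2.000 bits.
RT = 275 + 185 × 2.000 = 645.00 ms.

645 ms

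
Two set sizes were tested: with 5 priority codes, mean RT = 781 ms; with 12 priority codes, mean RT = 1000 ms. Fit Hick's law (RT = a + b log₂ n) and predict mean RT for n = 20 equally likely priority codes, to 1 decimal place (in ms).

1127.8 ms

Solve the two-equation system in a and b:
  b = (1000 − 781) / (log₂ 12 − log₂ 5) = 219 / (3.5850 − 2.3219) = 173.392 ms/bit
  a = 781 − 173.392 × 2.3219 = 378.396 ms
Then RT(20) = 378.396 + 173.392 × log₂ 20 = 378.396 + 173.392 × 4.3219 ≈ 1127.784 ms.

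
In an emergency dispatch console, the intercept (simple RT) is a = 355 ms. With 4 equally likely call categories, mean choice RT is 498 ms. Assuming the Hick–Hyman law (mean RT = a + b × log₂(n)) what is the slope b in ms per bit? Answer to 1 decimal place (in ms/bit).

71.5 ms/bit

4 alternatives carry log₂ 4 = 2 bits; the choice cost is 498 − 355 = 143 ms, so b = 143/2 = 71.500 ms/bit.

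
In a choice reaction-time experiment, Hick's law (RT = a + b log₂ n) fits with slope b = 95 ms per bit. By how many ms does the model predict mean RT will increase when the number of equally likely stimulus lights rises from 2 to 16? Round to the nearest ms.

The intercept a cancels: ΔRT = b·(log₂ n₂ − log₂ n₁) = b·log₂(n₂/n₁).
log₂(16) − log₂(2) = log₂(16/2) = log₂(8) = 3.
ΔRT = 95 × 3.0000 = 285.000 ms.

285 ms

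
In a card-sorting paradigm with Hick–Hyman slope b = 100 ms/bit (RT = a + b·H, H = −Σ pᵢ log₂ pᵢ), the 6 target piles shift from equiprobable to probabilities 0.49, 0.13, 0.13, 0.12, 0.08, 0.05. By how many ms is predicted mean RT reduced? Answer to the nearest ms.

The RT saving is b·ΔH. Equiprobable H₀ = log₂(6) = 2.5850 bits; with the given probabilities H = 2.1442 bits.
b·(H₀ − H) = 100 × (2.5850 − 2.1442) = 44.07 ms.

44 ms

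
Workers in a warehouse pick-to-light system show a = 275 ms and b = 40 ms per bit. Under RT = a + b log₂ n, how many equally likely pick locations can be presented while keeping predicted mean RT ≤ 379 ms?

6

Information budget: (379 − 275)/40 = 2.6000 bits, so n ≤ 2^2.6000 = 6.063 → at most 6.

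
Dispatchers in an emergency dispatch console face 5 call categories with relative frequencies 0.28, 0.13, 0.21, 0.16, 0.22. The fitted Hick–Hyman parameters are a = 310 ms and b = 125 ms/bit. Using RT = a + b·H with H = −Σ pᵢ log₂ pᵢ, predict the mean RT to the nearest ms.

H = 0.28·log₂(1/0.28) + 0.13·log₂(1/0.13) + 0.21·log₂(1/0.21) + 0.16·log₂(1/0.16) + 0.22·log₂(1/0.22) = 2.2733 bits.
RT = 310 + 125 × 2.2733 = 594.16 ms.

594 ms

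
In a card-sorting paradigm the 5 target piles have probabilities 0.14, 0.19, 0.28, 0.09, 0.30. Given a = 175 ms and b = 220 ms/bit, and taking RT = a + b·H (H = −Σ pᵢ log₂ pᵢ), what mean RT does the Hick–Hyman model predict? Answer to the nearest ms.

H = 0.14·log₂(1/0.14) + 0.19·log₂(1/0.19) + 0.28·log₂(1/0.28) + 0.09·log₂(1/0.09) + 0.30·log₂(1/0.30) = 2.2003 bits.
RT = 175 + 220 × 2.2003 = 659.07 ms.

659 ms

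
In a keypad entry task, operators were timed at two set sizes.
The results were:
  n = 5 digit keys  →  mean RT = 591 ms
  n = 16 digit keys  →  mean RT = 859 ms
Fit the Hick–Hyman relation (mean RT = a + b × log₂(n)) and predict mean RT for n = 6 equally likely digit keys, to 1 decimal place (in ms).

633.0 ms

Fit slope and intercept:
  b = (859 − 591) / (log₂ 16 − log₂ 5) = 268 / (4 − 2.3219) = 159.707 ms/bit
  a = 591 − 159.707 × 2.3219 = 220.172 ms
Then RT(6) = 220.172 + 159.707 × log₂ 6 = 220.172 + 159.707 × 2.5850 ≈ 633.008 ms.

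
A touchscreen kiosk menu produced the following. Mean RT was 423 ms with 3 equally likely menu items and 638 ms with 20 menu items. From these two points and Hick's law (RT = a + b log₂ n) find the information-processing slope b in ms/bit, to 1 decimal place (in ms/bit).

78.6 ms/bit

Slope: b = (638 − 423) / (log₂ 20 − log₂ 3) = 215/2.7370 = 78.554 ms/bit.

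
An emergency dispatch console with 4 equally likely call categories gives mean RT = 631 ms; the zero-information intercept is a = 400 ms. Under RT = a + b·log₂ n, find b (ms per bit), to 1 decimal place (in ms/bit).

115.5 ms/bit

b = (631 − 400) / log₂(4) = 231 / 2 = 115.500 ms/bit.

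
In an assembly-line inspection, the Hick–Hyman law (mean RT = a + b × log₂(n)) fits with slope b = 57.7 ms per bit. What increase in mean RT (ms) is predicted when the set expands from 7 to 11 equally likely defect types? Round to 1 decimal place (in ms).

37.6 ms

The intercept a cancels: ΔRT = b·(log₂ n₂ − log₂ n₁) = b·log₂(n₂/n₁).
log₂(11) − log₂(7) = 3.4594 − 2.8074 = 0.6521.
ΔRT = 57.7 × 0.6521 = 37.625 ms.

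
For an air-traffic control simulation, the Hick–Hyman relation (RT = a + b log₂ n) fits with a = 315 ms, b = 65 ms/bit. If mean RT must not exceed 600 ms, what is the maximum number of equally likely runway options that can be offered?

20

Information budget: (600 − 315)/65 = 4.3846 bits, so n ≤ 2^4.3846 = 20.888 → at most 20.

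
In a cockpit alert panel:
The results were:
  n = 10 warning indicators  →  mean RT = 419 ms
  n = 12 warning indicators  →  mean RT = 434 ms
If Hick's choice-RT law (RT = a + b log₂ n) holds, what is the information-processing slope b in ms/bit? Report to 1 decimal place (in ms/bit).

57.0 ms/bit

Slope: b = (434 − 419) / (log₂ 12 − log₂ 10) = 15/0.2630 = 57.027 ms/bit.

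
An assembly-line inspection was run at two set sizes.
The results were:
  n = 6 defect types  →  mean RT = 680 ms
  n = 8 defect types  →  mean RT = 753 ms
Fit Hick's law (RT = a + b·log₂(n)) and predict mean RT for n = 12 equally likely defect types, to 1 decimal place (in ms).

855.9 ms

RT is linear in log₂ n, so two points fix the line:
  b = (753 − 680) / (log₂ 8 − log₂ 6) = 73 / (3 − 2.5850) = 175.888 ms/bit
  a = 680 − 175.888 × 2.5850 = 225.337 ms
Then RT(12) = 225.337 + 175.888 × log₂ 12 = 225.337 + 175.888 × 3.5850 ≈ 855.888 ms.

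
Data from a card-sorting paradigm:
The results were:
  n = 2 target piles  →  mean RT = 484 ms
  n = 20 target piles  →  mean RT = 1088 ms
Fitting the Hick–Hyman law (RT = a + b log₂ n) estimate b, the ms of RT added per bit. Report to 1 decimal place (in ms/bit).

The slope on a log₂ axis is (1088 − 484) / (4.3219 − 1) = 181.822 ms/bit.

181.8 ms/bit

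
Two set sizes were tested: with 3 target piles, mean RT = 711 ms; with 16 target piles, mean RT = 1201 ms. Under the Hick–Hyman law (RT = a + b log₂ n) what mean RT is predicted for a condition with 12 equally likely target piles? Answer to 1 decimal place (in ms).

1116.8 ms

Solve the two-equation system in a and b:
  b = (1201 − 711) / (log₂ 16 − log₂ 3) = 490 / (4 − 1.5850) = 202.895 ms/bit
  a = 711 − 202.895 × 1.5850 = 389.418 ms
Then RT(12) = 389.418 + 202.895 × log₂ 12 = 389.418 + 202.895 × 3.5850 ≈ 1116.791 ms.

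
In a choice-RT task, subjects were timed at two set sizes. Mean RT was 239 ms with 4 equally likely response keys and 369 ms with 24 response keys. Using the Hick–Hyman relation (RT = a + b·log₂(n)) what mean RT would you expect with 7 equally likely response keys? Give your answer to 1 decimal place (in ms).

279.6 ms

With log₂ n on the abscissa the relation is linear; from the two conditions:
  b = (369 − 239) / (log₂ 24 − log₂ 4) = 130 / (4.5850 − 2) = 50.291 ms/bit
  a = 239 − 50.291 × 2 = 138.418 ms
Then RT(7) = 138.418 + 50.291 × log₂ 7 = 138.418 + 50.291 × 2.8074 ≈ 279.603 ms.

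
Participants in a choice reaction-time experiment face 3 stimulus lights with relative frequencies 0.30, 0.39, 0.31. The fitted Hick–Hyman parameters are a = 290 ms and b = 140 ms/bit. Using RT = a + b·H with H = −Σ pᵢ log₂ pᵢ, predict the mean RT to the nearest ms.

H = 0.30·log₂(1/0.30) + 0.39·log₂(1/0.39) + 0.31·log₂(1/0.31) = 1.5747 bits.
RT = 290 + 140 × 1.5747 = 510.46 ms.

510 ms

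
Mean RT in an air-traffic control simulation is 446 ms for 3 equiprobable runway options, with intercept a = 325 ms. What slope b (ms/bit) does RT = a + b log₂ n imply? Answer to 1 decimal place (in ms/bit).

3 alternatives carry log₂ 3 = 1.5850 bits; the choice cost is 446 − 325 = 121 ms, so b = 121/1.5850 = 76.343 ms/bit.

76.3 ms/bit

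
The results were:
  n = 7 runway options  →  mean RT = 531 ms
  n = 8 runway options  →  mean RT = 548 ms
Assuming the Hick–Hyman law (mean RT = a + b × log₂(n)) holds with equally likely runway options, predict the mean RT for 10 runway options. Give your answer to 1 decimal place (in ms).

576.4 ms

Fit slope and intercept:
  b = (548 − 531) / (log₂ 8 − log₂ 7) = 17 / (3 − 2.8074) = 88.245 ms/bit
  a = 531 − 88.245 × 2.8074 = 283.264 ms
Then RT(10) = 283.264 + 88.245 × log₂ 10 = 283.264 + 88.245 × 3.3219 ≈ 576.409 ms.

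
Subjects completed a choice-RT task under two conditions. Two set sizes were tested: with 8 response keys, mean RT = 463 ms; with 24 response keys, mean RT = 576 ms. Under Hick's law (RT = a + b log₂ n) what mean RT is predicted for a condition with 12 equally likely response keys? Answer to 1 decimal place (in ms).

With log₂ n on the abscissa the relation is linear; from the two conditions:
  b = (576 − 463) / (log₂ 24 − log₂ 8) = 113 / (4.5850 − 3) = 71.295 ms/bit
  a = 463 − 71.295 × 3 = 249.115 ms
Then RT(12) = 249.115 + 71.295 × log₂ 12 = 249.115 + 71.295 × 3.5850 ≈ 504.705 ms.

504.7 ms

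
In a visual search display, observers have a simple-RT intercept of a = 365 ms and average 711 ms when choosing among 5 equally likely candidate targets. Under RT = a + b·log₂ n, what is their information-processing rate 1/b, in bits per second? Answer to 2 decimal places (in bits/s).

6.71 bits/s

Choice component = 711 − 365 = 346 ms over log₂(5) = 2.3219 bits.
b = 346 / 2.3219 = 149.014 ms/bit, so 1/b = 6.711 bits/s.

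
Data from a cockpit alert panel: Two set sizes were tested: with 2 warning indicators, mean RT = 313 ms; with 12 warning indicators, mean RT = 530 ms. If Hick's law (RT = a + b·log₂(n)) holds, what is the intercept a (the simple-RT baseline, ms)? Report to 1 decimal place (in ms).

b = (RT₂ − RT₁)/(log₂ n₂ − log₂ n₁) = (530 − 313)/(3.5850 − 1) = 83.947 ms/bit.
a = RT₁ − b·log₂ n₁ = 313 − 83.947 × 1 = 229.053 ms.

229.1 ms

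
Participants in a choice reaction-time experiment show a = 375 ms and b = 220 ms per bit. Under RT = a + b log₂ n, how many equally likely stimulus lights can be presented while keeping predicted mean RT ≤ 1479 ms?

Set 375 + 220·log₂ n ≤ 1479 → log₂ n ≤ (1479 − 375)/220 = 5.0182.
So n ≤ 2^5.0182 = 32.406; the largest integer n is 32.

32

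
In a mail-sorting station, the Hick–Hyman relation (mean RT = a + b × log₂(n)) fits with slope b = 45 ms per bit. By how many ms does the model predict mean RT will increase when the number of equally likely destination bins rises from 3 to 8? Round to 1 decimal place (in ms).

Only the slope matters, since a is common to both: ΔRT = b·log₂(n₂/n₁).
log₂(8) − log₂(3) = 3 − 1.5850 = 1.4150.
ΔRT = 45 × 1.4150 = 63.677 ms.

63.7 ms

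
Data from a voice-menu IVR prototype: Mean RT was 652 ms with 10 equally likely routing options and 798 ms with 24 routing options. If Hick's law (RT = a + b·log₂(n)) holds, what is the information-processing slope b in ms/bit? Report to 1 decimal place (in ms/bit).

115.6 ms/bit

b = (RT₂ − RT₁)/(log₂ n₂ − log₂ n₁) = (798 − 652)/(4.5850 − 3.3219) = 115.595 ms/bit.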